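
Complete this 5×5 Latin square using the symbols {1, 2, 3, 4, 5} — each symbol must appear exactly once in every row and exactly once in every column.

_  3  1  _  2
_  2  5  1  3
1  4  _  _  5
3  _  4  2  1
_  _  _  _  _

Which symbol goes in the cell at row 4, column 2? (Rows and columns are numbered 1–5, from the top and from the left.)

5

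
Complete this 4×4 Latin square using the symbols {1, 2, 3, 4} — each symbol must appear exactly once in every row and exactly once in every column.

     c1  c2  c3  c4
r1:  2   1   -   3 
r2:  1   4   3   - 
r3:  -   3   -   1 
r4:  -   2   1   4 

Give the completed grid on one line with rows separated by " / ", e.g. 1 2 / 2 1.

2 1 4 3 / 1 4 3 2 / 4 3 2 1 / 3 2 1 4

(r1,c3) = 4
(r2,c4) = 2
(r3,c1) = 4
(r3,c3) = 2
(r4,c1) = 3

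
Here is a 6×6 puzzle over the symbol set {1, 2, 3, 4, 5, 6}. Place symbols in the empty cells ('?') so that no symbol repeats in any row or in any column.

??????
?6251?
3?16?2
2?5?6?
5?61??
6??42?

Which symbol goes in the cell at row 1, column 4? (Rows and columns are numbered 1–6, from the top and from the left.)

2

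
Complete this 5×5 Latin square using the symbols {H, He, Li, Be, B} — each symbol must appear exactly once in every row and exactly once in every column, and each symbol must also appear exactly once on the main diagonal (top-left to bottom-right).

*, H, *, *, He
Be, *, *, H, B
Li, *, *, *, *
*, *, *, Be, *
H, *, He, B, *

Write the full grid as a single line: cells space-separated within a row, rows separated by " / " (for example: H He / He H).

row 1 has {H,He}; column 1 has {H,Li,Be}; the diagonal has {Be} — only B is left for (r1,c1).
row 1 has {H,He,B}; column 4 has {H,Be,B} — only Li is left for (r1,c4).
row 2 has {H,Be,B}; column 3 has {He} — only Li is left for (r2,c3).
row 3 has {Li}; column 3 has {He,Li}; the diagonal has {Be,B} — only H is left for (r3,c3).
row 3 has {H,Li}; column 4 has {H,Li,Be,B} — only He is left for (r3,c4).
row 3 has {H,He,Li}; column 5 has {He,B} — only Be is left for (r3,c5).
row 4 has {Be}; column 1 has {H,Li,Be,B} — only He is left for (r4,c1).
row 4 has {He,Be}; column 3 has {H,He,Li} — only B is left for (r4,c3).
row 5 has {H,He,B}; column 5 has {He,Be,B}; the diagonal has {H,Be,B} — only Li is left for (r5,c5).
row 1 has {H,He,Li,B}; column 3 has {H,He,Li,B} — only Be is left for (r1,c3).
row 2 has {H,Li,Be,B}; column 2 has {H}; the diagonal has {H,Li,Be,B} — only He is left for (r2,c2).
row 3 has {H,He,Li,Be}; column 2 has {H,He} — only B is left for (r3,c2).
row 4 has {He,Be,B}; column 2 has {H,He,B} — only Li is left for (r4,c2).
row 4 has {He,Li,Be,B}; column 5 has {He,Li,Be,B} — only H is left for (r4,c5).
row 5 has {H,He,Li,B}; column 2 has {H,He,Li,B} — only Be is left for (r5,c2).

B H Be Li He / Be He Li H B / Li B H He Be / He Li B Be H / H Be He B Li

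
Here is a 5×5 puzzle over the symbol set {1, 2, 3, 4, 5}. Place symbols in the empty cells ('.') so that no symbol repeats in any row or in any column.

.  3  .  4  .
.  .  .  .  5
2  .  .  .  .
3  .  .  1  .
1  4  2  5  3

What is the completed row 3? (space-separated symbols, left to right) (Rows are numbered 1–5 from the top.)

2 5 4 3 1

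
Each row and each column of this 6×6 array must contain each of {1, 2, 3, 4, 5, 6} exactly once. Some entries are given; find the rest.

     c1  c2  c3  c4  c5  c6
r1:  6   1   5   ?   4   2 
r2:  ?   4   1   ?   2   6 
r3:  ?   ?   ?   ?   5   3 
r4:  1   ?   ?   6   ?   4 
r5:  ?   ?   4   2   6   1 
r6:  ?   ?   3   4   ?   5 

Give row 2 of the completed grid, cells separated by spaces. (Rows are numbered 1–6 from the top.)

3 4 1 5 2 6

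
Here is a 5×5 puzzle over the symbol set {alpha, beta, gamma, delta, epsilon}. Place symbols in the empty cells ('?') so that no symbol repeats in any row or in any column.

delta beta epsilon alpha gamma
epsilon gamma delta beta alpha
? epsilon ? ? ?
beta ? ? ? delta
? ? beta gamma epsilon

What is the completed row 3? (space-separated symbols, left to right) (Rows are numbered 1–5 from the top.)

Cell (r3,c4): row 3 has {epsilon}; column 4 has {alpha,beta,gamma} → delta.
Cell (r3,c5): row 3 has {delta,epsilon}; column 5 has {alpha,gamma,delta,epsilon} → beta.
Cell (r4,c2): row 4 has {beta,delta}; column 2 has {beta,gamma,epsilon} → alpha.
Cell (r4,c3): row 4 has {alpha,beta,delta}; column 3 has {beta,delta,epsilon} → gamma.
Cell (r4,c4): row 4 has {alpha,beta,gamma,delta}; column 4 has {alpha,beta,gamma,delta} → epsilon.
Cell (r5,c1): row 5 has {beta,gamma,epsilon}; column 1 has {beta,delta,epsilon} → alpha.
Cell (r5,c2): row 5 has {alpha,beta,gamma,epsilon}; column 2 has {alpha,beta,gamma,epsilon} → delta.
Cell (r3,c1): row 3 has {beta,delta,epsilon}; column 1 has {alpha,beta,delta,epsilon} → gamma.
Cell (r3,c3): row 3 has {beta,gamma,delta,epsilon}; column 3 has {beta,gamma,delta,epsilon} → alpha.

gamma epsilon alpha delta beta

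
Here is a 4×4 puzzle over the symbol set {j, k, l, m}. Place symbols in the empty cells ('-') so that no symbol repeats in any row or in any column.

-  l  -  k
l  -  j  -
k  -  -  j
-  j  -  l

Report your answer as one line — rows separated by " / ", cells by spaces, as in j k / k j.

(r1,c3) = m
(r2,c4) = m
(r3,c2) = m
(r3,c3) = l
(r4,c1) = m
(r4,c3) = k
(r1,c1) = j
(r2,c2) = k

j l m k / l k j m / k m l j / m j k l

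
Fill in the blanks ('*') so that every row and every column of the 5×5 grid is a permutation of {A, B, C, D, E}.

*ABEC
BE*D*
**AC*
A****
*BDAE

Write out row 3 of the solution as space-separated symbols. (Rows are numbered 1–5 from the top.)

E D A C B

(r1,c1) = D
(r2,c3) = C
(r2,c5) = A
(r3,c1) = E
(r3,c2) = D
(r3,c5) = B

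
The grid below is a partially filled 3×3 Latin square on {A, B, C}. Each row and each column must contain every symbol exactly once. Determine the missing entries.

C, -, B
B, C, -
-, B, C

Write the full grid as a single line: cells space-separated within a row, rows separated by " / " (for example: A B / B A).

C A B / B C A / A B C

(r1,c2): row 1 has {B,C}; column 2 has {B,C}, so it must be A.
(r2,c3): row 2 has {B,C}; column 3 has {B,C}, so it must be A.
(r3,c1): row 3 has {B,C}; column 1 has {B,C}, so it must be A.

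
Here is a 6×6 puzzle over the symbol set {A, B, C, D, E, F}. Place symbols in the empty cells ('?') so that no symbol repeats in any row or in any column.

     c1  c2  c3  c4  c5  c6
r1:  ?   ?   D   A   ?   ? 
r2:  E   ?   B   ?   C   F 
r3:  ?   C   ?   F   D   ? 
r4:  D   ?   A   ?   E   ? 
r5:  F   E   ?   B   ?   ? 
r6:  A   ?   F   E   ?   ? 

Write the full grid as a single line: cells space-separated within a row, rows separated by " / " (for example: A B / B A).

C B D A F E / E A B D C F / B C E F D A / D F A C E B / F E C B A D / A D F E B C

(r2,c4) = D
(r3,c1) = B
(r3,c3) = E
(r3,c6) = A
(r4,c4) = C
(r4,c6) = B
(r5,c3) = C
(r5,c5) = A
(r5,c6) = D
(r6,c5) = B
(r6,c6) = C
(r1,c1) = C
(r1,c5) = F
(r1,c6) = E
(r2,c2) = A
(r4,c2) = F
(r6,c2) = D
(r1,c2) = B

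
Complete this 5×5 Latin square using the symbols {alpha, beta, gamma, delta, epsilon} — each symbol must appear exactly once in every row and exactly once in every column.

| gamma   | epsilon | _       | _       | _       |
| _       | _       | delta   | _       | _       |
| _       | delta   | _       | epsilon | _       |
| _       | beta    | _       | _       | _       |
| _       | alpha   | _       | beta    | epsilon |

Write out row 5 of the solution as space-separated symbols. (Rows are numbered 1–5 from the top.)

delta alpha gamma beta epsilon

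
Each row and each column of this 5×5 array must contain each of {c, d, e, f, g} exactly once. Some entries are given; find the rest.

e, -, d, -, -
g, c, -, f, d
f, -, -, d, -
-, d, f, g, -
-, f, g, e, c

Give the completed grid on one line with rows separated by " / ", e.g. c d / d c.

e g d c f / g c e f d / f e c d g / c d f g e / d f g e c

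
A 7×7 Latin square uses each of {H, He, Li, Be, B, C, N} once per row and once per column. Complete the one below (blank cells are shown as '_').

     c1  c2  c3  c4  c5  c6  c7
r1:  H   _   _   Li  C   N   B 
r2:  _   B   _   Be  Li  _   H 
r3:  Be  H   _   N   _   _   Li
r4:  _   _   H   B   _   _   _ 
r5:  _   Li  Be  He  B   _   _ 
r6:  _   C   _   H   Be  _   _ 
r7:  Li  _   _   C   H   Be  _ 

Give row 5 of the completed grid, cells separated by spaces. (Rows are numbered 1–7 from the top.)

N Li Be He B H C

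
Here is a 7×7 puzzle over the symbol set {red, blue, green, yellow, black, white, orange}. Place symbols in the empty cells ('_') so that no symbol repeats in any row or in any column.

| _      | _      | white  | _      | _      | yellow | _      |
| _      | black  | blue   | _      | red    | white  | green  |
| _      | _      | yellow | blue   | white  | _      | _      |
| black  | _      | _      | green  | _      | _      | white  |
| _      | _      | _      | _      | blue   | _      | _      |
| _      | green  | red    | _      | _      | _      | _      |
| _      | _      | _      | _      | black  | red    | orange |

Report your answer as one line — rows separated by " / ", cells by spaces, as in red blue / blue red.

(r4,c3) = orange
(r4,c5) = yellow
(r4,c6) = blue
(r6,c5) = orange
(r6,c6) = black
(r7,c3) = green
(r1,c5) = green
(r4,c2) = red
(r5,c3) = black
(r3,c2) = orange
(r3,c6) = green
(r5,c6) = orange
(r1,c2) = blue
(r3,c1) = red
(r3,c7) = black
(r1,c1) = orange
(r1,c7) = red
(r2,c1) = yellow
(r2,c4) = orange
(r5,c7) = yellow
(r6,c7) = blue
(r1,c4) = black
(r5,c2) = white
(r5,c4) = red
(r6,c1) = white
(r6,c4) = yellow
(r7,c1) = blue
(r7,c2) = yellow
(r7,c4) = white
(r5,c1) = green

orange blue white black green yellow red / yellow black blue orange red white green / red orange yellow blue white green black / black red orange green yellow blue white / green white black red blue orange yellow / white green red yellow orange black blue / blue yellow green white black red orange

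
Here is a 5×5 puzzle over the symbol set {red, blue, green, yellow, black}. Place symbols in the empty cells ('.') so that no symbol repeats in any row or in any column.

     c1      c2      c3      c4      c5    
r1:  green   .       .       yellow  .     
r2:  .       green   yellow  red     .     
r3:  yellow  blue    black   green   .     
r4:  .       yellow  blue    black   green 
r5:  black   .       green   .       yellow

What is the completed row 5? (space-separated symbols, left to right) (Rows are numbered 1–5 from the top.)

black red green blue yellow

(r1,c3) = red
(r2,c1) = blue
(r2,c5) = black
(r3,c5) = red
(r4,c1) = red
(r5,c2) = red
(r5,c4) = blue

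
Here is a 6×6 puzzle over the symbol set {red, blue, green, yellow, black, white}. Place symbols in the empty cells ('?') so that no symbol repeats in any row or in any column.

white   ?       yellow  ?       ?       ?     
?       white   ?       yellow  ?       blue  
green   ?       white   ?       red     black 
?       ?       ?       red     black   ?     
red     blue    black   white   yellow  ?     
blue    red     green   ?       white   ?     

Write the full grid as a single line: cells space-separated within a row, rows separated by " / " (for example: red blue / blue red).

white black yellow green blue red / black white red yellow green blue / green yellow white blue red black / yellow green blue red black white / red blue black white yellow green / blue red green black white yellow

At row 2, column 1: row 2 has {blue,yellow,white}; column 1 has {red,blue,green,white}; that leaves black.
At row 2, column 3: row 2 has {blue,yellow,black,white}; column 3 has {green,yellow,black,white}; that leaves red.
At row 2, column 5: row 2 has {red,blue,yellow,black,white}; column 5 has {red,yellow,black,white}; that leaves green.
At row 3, column 2: row 3 has {red,green,black,white}; column 2 has {red,blue,white}; that leaves yellow.
At row 3, column 4: row 3 has {red,green,yellow,black,white}; column 4 has {red,yellow,white}; that leaves blue.
At row 4, column 1: row 4 has {red,black}; column 1 has {red,blue,green,black,white}; that leaves yellow.
At row 4, column 2: row 4 has {red,yellow,black}; column 2 has {red,blue,yellow,white}; that leaves green.
At row 4, column 3: row 4 has {red,green,yellow,black}; column 3 has {red,green,yellow,black,white}; that leaves blue.
At row 4, column 6: row 4 has {red,blue,green,yellow,black}; column 6 has {blue,black}; that leaves white.
At row 5, column 6: row 5 has {red,blue,yellow,black,white}; column 6 has {blue,black,white}; that leaves green.
At row 6, column 4: row 6 has {red,blue,green,white}; column 4 has {red,blue,yellow,white}; that leaves black.
At row 6, column 6: row 6 has {red,blue,green,black,white}; column 6 has {blue,green,black,white}; that leaves yellow.
At row 1, column 2: row 1 has {yellow,white}; column 2 has {red,blue,green,yellow,white}; that leaves black.
At row 1, column 4: row 1 has {yellow,black,white}; column 4 has {red,blue,yellow,black,white}; that leaves green.
At row 1, column 5: row 1 has {green,yellow,black,white}; column 5 has {red,green,yellow,black,white}; that leaves blue.
At row 1, column 6: row 1 has {blue,green,yellow,black,white}; column 6 has {blue,green,yellow,black,white}; that leaves red.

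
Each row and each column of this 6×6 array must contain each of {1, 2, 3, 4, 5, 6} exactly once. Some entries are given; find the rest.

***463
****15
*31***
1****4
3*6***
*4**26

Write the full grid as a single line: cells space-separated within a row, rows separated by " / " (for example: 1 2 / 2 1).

2 1 5 4 6 3 / 6 2 4 3 1 5 / 4 3 1 6 5 2 / 1 6 2 5 3 4 / 3 5 6 2 4 1 / 5 4 3 1 2 6

(r3,c6) = 2
(r5,c6) = 1
(r6,c1) = 5
(r6,c3) = 3
(r6,c4) = 1
(r1,c1) = 2
(r1,c3) = 5
(r4,c3) = 2
(r1,c2) = 1
(r2,c3) = 4
(r2,c1) = 6
(r2,c2) = 2
(r2,c4) = 3
(r3,c1) = 4
(r3,c5) = 5
(r4,c5) = 3
(r5,c2) = 5
(r5,c4) = 2
(r5,c5) = 4
(r3,c4) = 6
(r4,c2) = 6
(r4,c4) = 5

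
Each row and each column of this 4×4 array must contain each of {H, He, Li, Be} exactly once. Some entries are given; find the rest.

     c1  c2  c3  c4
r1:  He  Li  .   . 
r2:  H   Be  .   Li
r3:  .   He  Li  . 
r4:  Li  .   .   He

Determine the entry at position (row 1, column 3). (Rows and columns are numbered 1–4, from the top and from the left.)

H

Cell (r2,c3): row 2 has {H,Li,Be}; column 3 has {Li} → He.
Cell (r3,c1): row 3 has {He,Li}; column 1 has {H,He,Li} → Be.
Cell (r3,c4): row 3 has {He,Li,Be}; column 4 has {He,Li} → H.
Cell (r4,c2): row 4 has {He,Li}; column 2 has {He,Li,Be} → H.
Cell (r4,c3): row 4 has {H,He,Li}; column 3 has {He,Li} → Be.
Cell (r1,c3): row 1 has {He,Li}; column 3 has {He,Li,Be} → H.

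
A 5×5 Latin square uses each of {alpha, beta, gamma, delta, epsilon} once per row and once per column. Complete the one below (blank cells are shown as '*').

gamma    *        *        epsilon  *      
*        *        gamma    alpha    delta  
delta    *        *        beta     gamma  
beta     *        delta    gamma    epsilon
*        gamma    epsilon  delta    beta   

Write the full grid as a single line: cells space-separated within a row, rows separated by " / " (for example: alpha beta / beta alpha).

gamma delta beta epsilon alpha / epsilon beta gamma alpha delta / delta epsilon alpha beta gamma / beta alpha delta gamma epsilon / alpha gamma epsilon delta beta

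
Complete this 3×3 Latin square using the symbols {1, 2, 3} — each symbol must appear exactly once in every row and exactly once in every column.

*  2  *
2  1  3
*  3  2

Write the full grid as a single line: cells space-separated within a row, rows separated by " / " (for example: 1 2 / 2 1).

3 2 1 / 2 1 3 / 1 3 2

row 1 has {2}; column 3 has {2,3} — only 1 is left for (r1,c3).
row 3 has {2,3}; column 1 has {2} — only 1 is left for (r3,c1).
row 1 has {1,2}; column 1 has {1,2} — only 3 is left for (r1,c1).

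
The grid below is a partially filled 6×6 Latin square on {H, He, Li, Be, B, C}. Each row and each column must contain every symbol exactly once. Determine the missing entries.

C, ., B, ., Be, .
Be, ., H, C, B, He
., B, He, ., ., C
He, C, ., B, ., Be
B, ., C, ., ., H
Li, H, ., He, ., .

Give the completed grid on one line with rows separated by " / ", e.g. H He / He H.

C He B H Be Li / Be Li H C B He / H B He Be Li C / He C Li B H Be / B Be C Li He H / Li H Be He C B

At row 1, column 6: row 1 has {Be,B,C}; column 6 has {H,He,Be,C}; that leaves Li.
At row 2, column 2: row 2 has {H,He,Be,B,C}; column 2 has {H,B,C}; that leaves Li.
At row 3, column 1: row 3 has {He,B,C}; column 1 has {He,Li,Be,B,C}; that leaves H.
At row 3, column 5: row 3 has {H,He,B,C}; column 5 has {Be,B}; that leaves Li.
At row 4, column 3: row 4 has {He,Be,B,C}; column 3 has {H,He,B,C}; that leaves Li.
At row 4, column 5: row 4 has {He,Li,Be,B,C}; column 5 has {Li,Be,B}; that leaves H.
At row 5, column 5: row 5 has {H,B,C}; column 5 has {H,Li,Be,B}; that leaves He.
At row 6, column 3: row 6 has {H,He,Li}; column 3 has {H,He,Li,B,C}; that leaves Be.
At row 6, column 5: row 6 has {H,He,Li,Be}; column 5 has {H,He,Li,Be,B}; that leaves C.
At row 6, column 6: row 6 has {H,He,Li,Be,C}; column 6 has {H,He,Li,Be,C}; that leaves B.
At row 1, column 2: row 1 has {Li,Be,B,C}; column 2 has {H,Li,B,C}; that leaves He.
At row 1, column 4: row 1 has {He,Li,Be,B,C}; column 4 has {He,B,C}; that leaves H.
At row 3, column 4: row 3 has {H,He,Li,B,C}; column 4 has {H,He,B,C}; that leaves Be.
At row 5, column 2: row 5 has {H,He,B,C}; column 2 has {H,He,Li,B,C}; that leaves Be.
At row 5, column 4: row 5 has {H,He,Be,B,C}; column 4 has {H,He,Be,B,C}; that leaves Li.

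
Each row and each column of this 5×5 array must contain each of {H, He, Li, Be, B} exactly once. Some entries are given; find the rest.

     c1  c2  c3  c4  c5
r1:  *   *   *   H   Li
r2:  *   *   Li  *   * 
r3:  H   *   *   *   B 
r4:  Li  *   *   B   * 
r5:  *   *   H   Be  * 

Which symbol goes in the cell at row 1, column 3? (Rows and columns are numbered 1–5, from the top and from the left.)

B

At row 2, column 4: row 2 has {Li}; column 4 has {H,Be,B}; that leaves He.
At row 3, column 4: row 3 has {H,B}; column 4 has {H,He,Be,B}; that leaves Li.
At row 5, column 5: row 5 has {H,Be}; column 5 has {Li,B}; that leaves He.
At row 5, column 1: row 5 has {H,He,Be}; column 1 has {H,Li}; that leaves B.
At row 5, column 2: row 5 has {H,He,Be,B}; column 2 is empty so far; that leaves Li.
At row 2, column 1: row 2 has {He,Li}; column 1 has {H,Li,B}; that leaves Be.
At row 2, column 5: row 2 has {He,Li,Be}; column 5 has {He,Li,B}; that leaves H.
At row 4, column 5: row 4 has {Li,B}; column 5 has {H,He,Li,B}; that leaves Be.
At row 1, column 1: row 1 has {H,Li}; column 1 has {H,Li,Be,B}; that leaves He.
At row 2, column 2: row 2 has {H,He,Li,Be}; column 2 has {Li}; that leaves B.
At row 4, column 3: row 4 has {Li,Be,B}; column 3 has {H,Li}; that leaves He.
At row 1, column 2: row 1 has {H,He,Li}; column 2 has {Li,B}; that leaves Be.
At row 1, column 3: row 1 has {H,He,Li,Be}; column 3 has {H,He,Li}; that leaves B.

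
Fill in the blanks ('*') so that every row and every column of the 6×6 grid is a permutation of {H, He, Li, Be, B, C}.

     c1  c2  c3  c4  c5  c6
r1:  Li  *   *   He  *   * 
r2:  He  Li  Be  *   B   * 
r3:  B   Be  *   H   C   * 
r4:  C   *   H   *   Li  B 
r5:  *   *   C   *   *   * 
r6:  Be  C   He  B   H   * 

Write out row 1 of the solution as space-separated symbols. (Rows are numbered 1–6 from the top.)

Cell (r1,c3): row 1 has {He,Li}; column 3 has {H,He,Be,C} → B.
Cell (r1,c5): row 1 has {He,Li,B}; column 5 has {H,Li,B,C} → Be.
Cell (r2,c4): row 2 has {He,Li,Be,B}; column 4 has {H,He,B} → C.
Cell (r2,c6): row 2 has {He,Li,Be,B,C}; column 6 has {B} → H.
Cell (r3,c3): row 3 has {H,Be,B,C}; column 3 has {H,He,Be,B,C} → Li.
Cell (r3,c6): row 3 has {H,Li,Be,B,C}; column 6 has {H,B} → He.
Cell (r4,c2): row 4 has {H,Li,B,C}; column 2 has {Li,Be,C} → He.
Cell (r4,c4): row 4 has {H,He,Li,B,C}; column 4 has {H,He,B,C} → Be.
Cell (r5,c1): row 5 has {C}; column 1 has {He,Li,Be,B,C} → H.
Cell (r5,c2): row 5 has {H,C}; column 2 has {He,Li,Be,C} → B.
Cell (r5,c4): row 5 has {H,B,C}; column 4 has {H,He,Be,B,C} → Li.
Cell (r5,c5): row 5 has {H,Li,B,C}; column 5 has {H,Li,Be,B,C} → He.
Cell (r5,c6): row 5 has {H,He,Li,B,C}; column 6 has {H,He,B} → Be.
Cell (r6,c6): row 6 has {H,He,Be,B,C}; column 6 has {H,He,Be,B} → Li.
Cell (r1,c2): row 1 has {He,Li,Be,B}; column 2 has {He,Li,Be,B,C} → H.
Cell (r1,c6): row 1 has {H,He,Li,Be,B}; column 6 has {H,He,Li,Be,B} → C.

Li H B He Be C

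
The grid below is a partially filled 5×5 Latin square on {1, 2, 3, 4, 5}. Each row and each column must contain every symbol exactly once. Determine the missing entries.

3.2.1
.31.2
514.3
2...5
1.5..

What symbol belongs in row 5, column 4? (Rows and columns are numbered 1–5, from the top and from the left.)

3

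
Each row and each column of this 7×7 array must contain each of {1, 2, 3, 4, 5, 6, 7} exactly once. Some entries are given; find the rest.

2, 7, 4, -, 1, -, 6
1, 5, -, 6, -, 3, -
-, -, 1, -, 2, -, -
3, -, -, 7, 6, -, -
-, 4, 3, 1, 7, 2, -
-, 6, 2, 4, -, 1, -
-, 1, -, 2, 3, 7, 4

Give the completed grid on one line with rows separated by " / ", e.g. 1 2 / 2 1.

(r1,c6) = 5
(r2,c3) = 7
(r2,c5) = 4
(r2,c7) = 2
(r3,c2) = 3
(r3,c4) = 5
(r3,c7) = 7
(r4,c2) = 2
(r4,c3) = 5
(r4,c6) = 4
(r4,c7) = 1
(r5,c7) = 5
(r6,c5) = 5
(r6,c7) = 3
(r7,c3) = 6
(r1,c4) = 3
(r3,c6) = 6
(r5,c1) = 6
(r6,c1) = 7
(r7,c1) = 5
(r3,c1) = 4

2 7 4 3 1 5 6 / 1 5 7 6 4 3 2 / 4 3 1 5 2 6 7 / 3 2 5 7 6 4 1 / 6 4 3 1 7 2 5 / 7 6 2 4 5 1 3 / 5 1 6 2 3 7 4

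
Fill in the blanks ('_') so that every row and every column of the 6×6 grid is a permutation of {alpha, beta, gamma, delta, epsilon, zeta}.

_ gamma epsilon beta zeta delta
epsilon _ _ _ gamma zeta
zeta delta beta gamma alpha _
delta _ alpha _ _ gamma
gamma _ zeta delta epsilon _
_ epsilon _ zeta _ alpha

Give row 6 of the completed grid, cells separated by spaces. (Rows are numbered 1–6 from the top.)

beta epsilon gamma zeta delta alpha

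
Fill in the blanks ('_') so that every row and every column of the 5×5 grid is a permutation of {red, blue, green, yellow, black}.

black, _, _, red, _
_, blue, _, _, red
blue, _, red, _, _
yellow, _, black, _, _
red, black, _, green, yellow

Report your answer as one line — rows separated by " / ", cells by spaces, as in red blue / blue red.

At row 2, column 1: row 2 has {red,blue}; column 1 has {red,blue,yellow,black}; that leaves green.
At row 2, column 3: row 2 has {red,blue,green}; column 3 has {red,black}; that leaves yellow.
At row 2, column 4: row 2 has {red,blue,green,yellow}; column 4 has {red,green}; that leaves black.
At row 3, column 4: row 3 has {red,blue}; column 4 has {red,green,black}; that leaves yellow.
At row 4, column 4: row 4 has {yellow,black}; column 4 has {red,green,yellow,black}; that leaves blue.
At row 4, column 5: row 4 has {blue,yellow,black}; column 5 has {red,yellow}; that leaves green.
At row 5, column 3: row 5 has {red,green,yellow,black}; column 3 has {red,yellow,black}; that leaves blue.
At row 1, column 3: row 1 has {red,black}; column 3 has {red,blue,yellow,black}; that leaves green.
At row 1, column 5: row 1 has {red,green,black}; column 5 has {red,green,yellow}; that leaves blue.
At row 3, column 2: row 3 has {red,blue,yellow}; column 2 has {blue,black}; that leaves green.
At row 3, column 5: row 3 has {red,blue,green,yellow}; column 5 has {red,blue,green,yellow}; that leaves black.
At row 4, column 2: row 4 has {blue,green,yellow,black}; column 2 has {blue,green,black}; that leaves red.
At row 1, column 2: row 1 has {red,blue,green,black}; column 2 has {red,blue,green,black}; that leaves yellow.

black yellow green red blue / green blue yellow black red / blue green red yellow black / yellow red black blue green / red black blue green yellow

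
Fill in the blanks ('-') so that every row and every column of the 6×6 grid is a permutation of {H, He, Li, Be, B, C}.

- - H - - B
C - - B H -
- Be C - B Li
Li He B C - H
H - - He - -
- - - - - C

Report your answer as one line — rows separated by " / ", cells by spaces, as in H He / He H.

Be C H Li He B / C Li Be B H He / He Be C H B Li / Li He B C Be H / H B Li He C Be / B H He Be Li C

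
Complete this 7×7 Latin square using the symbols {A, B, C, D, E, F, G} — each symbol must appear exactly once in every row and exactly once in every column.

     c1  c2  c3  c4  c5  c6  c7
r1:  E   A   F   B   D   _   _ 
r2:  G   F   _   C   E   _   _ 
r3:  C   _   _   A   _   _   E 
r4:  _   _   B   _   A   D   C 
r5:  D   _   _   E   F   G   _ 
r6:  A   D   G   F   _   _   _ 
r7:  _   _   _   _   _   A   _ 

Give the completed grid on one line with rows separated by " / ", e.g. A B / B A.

E A F B D C G / G F A C E B D / C G D A B F E / F E B G A D C / D B C E F G A / A D G F C E B / B C E D G A F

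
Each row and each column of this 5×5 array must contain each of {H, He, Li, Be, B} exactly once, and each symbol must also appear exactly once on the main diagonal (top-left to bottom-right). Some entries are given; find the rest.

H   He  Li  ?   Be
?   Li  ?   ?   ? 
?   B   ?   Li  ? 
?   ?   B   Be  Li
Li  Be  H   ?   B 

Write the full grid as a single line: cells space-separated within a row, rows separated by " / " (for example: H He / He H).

H He Li B Be / B Li Be H He / Be B He Li H / He H B Be Li / Li Be H He B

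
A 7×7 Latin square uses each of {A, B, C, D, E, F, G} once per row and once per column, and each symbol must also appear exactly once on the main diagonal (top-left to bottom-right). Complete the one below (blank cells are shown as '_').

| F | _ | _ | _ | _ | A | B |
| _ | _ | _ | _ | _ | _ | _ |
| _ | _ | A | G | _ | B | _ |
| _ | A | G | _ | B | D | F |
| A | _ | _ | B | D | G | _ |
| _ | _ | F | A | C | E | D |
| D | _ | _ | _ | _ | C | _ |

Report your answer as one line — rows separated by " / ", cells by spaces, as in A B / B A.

F C D E G A B / G B C D E F A / C D A G F B E / E A G C B D F / A F E B D G C / B G F A C E D / D E B F A C G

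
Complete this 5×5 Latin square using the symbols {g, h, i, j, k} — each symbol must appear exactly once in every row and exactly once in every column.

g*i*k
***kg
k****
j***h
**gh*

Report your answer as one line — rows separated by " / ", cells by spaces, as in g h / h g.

g h i j k / h i j k g / k j h g i / j g k i h / i k g h j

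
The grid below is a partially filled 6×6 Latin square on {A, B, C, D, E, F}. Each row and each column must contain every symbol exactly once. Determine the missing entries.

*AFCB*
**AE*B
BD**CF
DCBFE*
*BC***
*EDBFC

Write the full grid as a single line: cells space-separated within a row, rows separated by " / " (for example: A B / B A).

E A F C B D / C F A E D B / B D E A C F / D C B F E A / F B C D A E / A E D B F C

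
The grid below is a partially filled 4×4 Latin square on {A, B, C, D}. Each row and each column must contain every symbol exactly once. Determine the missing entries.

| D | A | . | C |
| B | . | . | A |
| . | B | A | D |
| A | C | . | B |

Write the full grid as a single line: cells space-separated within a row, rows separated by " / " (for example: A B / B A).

D A B C / B D C A / C B A D / A C D B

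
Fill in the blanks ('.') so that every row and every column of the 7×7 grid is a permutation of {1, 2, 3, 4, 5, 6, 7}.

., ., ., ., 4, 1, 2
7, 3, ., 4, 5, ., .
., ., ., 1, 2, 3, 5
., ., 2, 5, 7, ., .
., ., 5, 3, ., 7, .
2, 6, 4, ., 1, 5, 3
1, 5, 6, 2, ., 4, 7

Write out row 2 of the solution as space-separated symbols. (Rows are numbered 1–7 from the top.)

7 3 1 4 5 2 6

(r1,c2): row 1 has {1,2,4}; column 2 has {3,5,6}, so it must be 7.
(r1,c3): row 1 has {1,2,4,7}; column 3 has {2,4,5,6}, so it must be 3.
(r1,c4): row 1 has {1,2,3,4,7}; column 4 has {1,2,3,4,5}, so it must be 6.
(r2,c3): row 2 has {3,4,5,7}; column 3 has {2,3,4,5,6}, so it must be 1.
(r2,c7): row 2 has {1,3,4,5,7}; column 7 has {2,3,5,7}, so it must be 6.
(r3,c2): row 3 has {1,2,3,5}; column 2 has {3,5,6,7}, so it must be 4.
(r3,c3): row 3 has {1,2,3,4,5}; column 3 has {1,2,3,4,5,6}, so it must be 7.
(r4,c2): row 4 has {2,5,7}; column 2 has {3,4,5,6,7}, so it must be 1.
(r4,c6): row 4 has {1,2,5,7}; column 6 has {1,3,4,5,7}, so it must be 6.
(r4,c7): row 4 has {1,2,5,6,7}; column 7 has {2,3,5,6,7}, so it must be 4.
(r5,c2): row 5 has {3,5,7}; column 2 has {1,3,4,5,6,7}, so it must be 2.
(r5,c5): row 5 has {2,3,5,7}; column 5 has {1,2,4,5,7}, so it must be 6.
(r5,c7): row 5 has {2,3,5,6,7}; column 7 has {2,3,4,5,6,7}, so it must be 1.
(r6,c4): row 6 has {1,2,3,4,5,6}; column 4 has {1,2,3,4,5,6}, so it must be 7.
(r7,c5): row 7 has {1,2,4,5,6,7}; column 5 has {1,2,4,5,6,7}, so it must be 3.
(r1,c1): row 1 has {1,2,3,4,6,7}; column 1 has {1,2,7}, so it must be 5.
(r2,c6): row 2 has {1,3,4,5,6,7}; column 6 has {1,3,4,5,6,7}, so it must be 2.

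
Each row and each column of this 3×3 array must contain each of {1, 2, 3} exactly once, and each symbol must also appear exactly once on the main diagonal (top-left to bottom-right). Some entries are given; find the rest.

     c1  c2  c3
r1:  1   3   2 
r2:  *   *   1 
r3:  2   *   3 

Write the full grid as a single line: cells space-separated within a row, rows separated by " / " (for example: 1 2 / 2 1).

1 3 2 / 3 2 1 / 2 1 3

Cell (r2,c1): row 2 has {1}; column 1 has {1,2} → 3.
Cell (r2,c2): row 2 has {1,3}; column 2 has {3}; the diagonal has {1,3} → 2.
Cell (r3,c2): row 3 has {2,3}; column 2 has {2,3} → 1.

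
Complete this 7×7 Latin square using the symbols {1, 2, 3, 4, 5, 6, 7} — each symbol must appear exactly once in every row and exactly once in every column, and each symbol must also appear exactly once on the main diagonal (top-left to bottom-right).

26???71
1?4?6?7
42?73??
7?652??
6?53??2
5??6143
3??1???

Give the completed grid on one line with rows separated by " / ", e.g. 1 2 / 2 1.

(r1,c3) = 3
(r1,c4) = 4
(r1,c5) = 5
(r2,c2) = 3
(r2,c4) = 2
(r2,c6) = 5
(r3,c3) = 1
(r3,c6) = 6
(r3,c7) = 5
(r4,c7) = 4
(r5,c5) = 7
(r5,c6) = 1
(r6,c2) = 7
(r6,c3) = 2
(r7,c3) = 7
(r7,c5) = 4
(r7,c6) = 2
(r7,c7) = 6
(r4,c2) = 1
(r4,c6) = 3
(r5,c2) = 4
(r7,c2) = 5

2 6 3 4 5 7 1 / 1 3 4 2 6 5 7 / 4 2 1 7 3 6 5 / 7 1 6 5 2 3 4 / 6 4 5 3 7 1 2 / 5 7 2 6 1 4 3 / 3 5 7 1 4 2 6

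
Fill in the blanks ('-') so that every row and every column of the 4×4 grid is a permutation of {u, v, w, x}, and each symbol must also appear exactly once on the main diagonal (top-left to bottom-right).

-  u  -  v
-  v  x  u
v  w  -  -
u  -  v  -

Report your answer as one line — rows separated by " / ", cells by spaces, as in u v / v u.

x u w v / w v x u / v w u x / u x v w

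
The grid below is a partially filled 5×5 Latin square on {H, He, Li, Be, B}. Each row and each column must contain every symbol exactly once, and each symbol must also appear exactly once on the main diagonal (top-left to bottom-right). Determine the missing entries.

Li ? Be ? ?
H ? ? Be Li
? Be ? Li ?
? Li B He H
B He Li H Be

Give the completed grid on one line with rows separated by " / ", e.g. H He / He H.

(r1,c4) = B
(r1,c5) = He
(r2,c2) = B
(r2,c3) = He
(r3,c1) = He
(r3,c3) = H
(r3,c5) = B
(r4,c1) = Be
(r1,c2) = H

Li H Be B He / H B He Be Li / He Be H Li B / Be Li B He H / B He Li H Be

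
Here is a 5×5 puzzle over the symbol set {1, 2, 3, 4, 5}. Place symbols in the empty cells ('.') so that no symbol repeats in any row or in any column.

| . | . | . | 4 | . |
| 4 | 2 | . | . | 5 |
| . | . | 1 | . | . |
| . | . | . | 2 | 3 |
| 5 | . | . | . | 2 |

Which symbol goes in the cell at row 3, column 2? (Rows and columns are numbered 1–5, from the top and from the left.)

At row 1, column 5: row 1 has {4}; column 5 has {2,3,5}; that leaves 1.
At row 2, column 3: row 2 has {2,4,5}; column 3 has {1}; that leaves 3.
At row 2, column 4: row 2 has {2,3,4,5}; column 4 has {2,4}; that leaves 1.
At row 3, column 5: row 3 has {1}; column 5 has {1,2,3,5}; that leaves 4.
At row 4, column 1: row 4 has {2,3}; column 1 has {4,5}; that leaves 1.
At row 5, column 3: row 5 has {2,5}; column 3 has {1,3}; that leaves 4.
At row 5, column 4: row 5 has {2,4,5}; column 4 has {1,2,4}; that leaves 3.
At row 3, column 4: row 3 has {1,4}; column 4 has {1,2,3,4}; that leaves 5.
At row 4, column 3: row 4 has {1,2,3}; column 3 has {1,3,4}; that leaves 5.
At row 5, column 2: row 5 has {2,3,4,5}; column 2 has {2}; that leaves 1.
At row 1, column 3: row 1 has {1,4}; column 3 has {1,3,4,5}; that leaves 2.
At row 3, column 2: row 3 has {1,4,5}; column 2 has {1,2}; that leaves 3.

3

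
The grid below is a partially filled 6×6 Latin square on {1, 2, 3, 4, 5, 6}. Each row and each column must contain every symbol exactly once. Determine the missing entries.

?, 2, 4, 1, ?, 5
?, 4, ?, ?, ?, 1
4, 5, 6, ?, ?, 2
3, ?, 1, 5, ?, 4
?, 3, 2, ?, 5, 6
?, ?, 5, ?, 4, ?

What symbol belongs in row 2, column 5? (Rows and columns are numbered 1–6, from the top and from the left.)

At row 1, column 1: row 1 has {1,2,4,5}; column 1 has {3,4}; that leaves 6.
At row 1, column 5: row 1 has {1,2,4,5,6}; column 5 has {4,5}; that leaves 3.
At row 2, column 3: row 2 has {1,4}; column 3 has {1,2,4,5,6}; that leaves 3.
At row 3, column 4: row 3 has {2,4,5,6}; column 4 has {1,5}; that leaves 3.
At row 3, column 5: row 3 has {2,3,4,5,6}; column 5 has {3,4,5}; that leaves 1.
At row 4, column 2: row 4 has {1,3,4,5}; column 2 has {2,3,4,5}; that leaves 6.
At row 4, column 5: row 4 has {1,3,4,5,6}; column 5 has {1,3,4,5}; that leaves 2.
At row 5, column 1: row 5 has {2,3,5,6}; column 1 has {3,4,6}; that leaves 1.
At row 5, column 4: row 5 has {1,2,3,5,6}; column 4 has {1,3,5}; that leaves 4.
At row 6, column 1: row 6 has {4,5}; column 1 has {1,3,4,6}; that leaves 2.
At row 6, column 2: row 6 has {2,4,5}; column 2 has {2,3,4,5,6}; that leaves 1.
At row 6, column 4: row 6 has {1,2,4,5}; column 4 has {1,3,4,5}; that leaves 6.
At row 6, column 6: row 6 has {1,2,4,5,6}; column 6 has {1,2,4,5,6}; that leaves 3.
At row 2, column 1: row 2 has {1,3,4}; column 1 has {1,2,3,4,6}; that leaves 5.
At row 2, column 4: row 2 has {1,3,4,5}; column 4 has {1,3,4,5,6}; that leaves 2.
At row 2, column 5: row 2 has {1,2,3,4,5}; column 5 has {1,2,3,4,5}; that leaves 6.

6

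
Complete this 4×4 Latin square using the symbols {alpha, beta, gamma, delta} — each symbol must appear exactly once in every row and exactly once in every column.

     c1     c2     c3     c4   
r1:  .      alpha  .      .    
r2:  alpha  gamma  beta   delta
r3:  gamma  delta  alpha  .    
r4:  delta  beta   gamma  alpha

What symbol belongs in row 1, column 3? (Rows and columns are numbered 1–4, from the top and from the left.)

delta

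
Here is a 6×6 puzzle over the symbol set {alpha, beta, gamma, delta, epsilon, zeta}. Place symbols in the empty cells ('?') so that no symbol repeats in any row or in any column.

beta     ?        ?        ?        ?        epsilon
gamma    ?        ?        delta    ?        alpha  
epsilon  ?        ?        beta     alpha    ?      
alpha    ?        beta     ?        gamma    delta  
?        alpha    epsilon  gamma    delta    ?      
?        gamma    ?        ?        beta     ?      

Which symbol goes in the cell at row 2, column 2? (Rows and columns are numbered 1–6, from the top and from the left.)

beta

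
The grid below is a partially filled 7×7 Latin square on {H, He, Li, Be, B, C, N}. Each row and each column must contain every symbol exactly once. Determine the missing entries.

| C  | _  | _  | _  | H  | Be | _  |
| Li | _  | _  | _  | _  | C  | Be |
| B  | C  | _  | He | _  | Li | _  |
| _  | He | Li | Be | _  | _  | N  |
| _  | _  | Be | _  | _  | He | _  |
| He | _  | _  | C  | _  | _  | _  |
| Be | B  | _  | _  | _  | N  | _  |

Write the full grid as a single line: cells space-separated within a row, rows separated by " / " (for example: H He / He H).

Cell (r3,c7): row 3 has {He,Li,B,C}; column 7 has {Be,N} → H.
Cell (r4,c1): row 4 has {He,Li,Be,N}; column 1 has {He,Li,Be,B,C} → H.
Cell (r4,c6): row 4 has {H,He,Li,Be,N}; column 6 has {He,Li,Be,C,N} → B.
Cell (r5,c1): row 5 has {He,Be}; column 1 has {H,He,Li,Be,B,C} → N.
Cell (r6,c6): row 6 has {He,C}; column 6 has {He,Li,Be,B,C,N} → H.
Cell (r3,c3): row 3 has {H,He,Li,B,C}; column 3 has {Li,Be} → N.
Cell (r3,c5): row 3 has {H,He,Li,B,C,N}; column 5 has {H} → Be.
Cell (r4,c5): row 4 has {H,He,Li,Be,B,N}; column 5 has {H,Be} → C.
Cell (r6,c3): row 6 has {H,He,C}; column 3 has {Li,Be,N} → B.
Cell (r6,c7): row 6 has {H,He,B,C}; column 7 has {H,Be,N} → Li.
Cell (r1,c3): row 1 has {H,Be,C}; column 3 has {Li,Be,B,N} → He.
Cell (r1,c7): row 1 has {H,He,Be,C}; column 7 has {H,Li,Be,N} → B.
Cell (r2,c3): row 2 has {Li,Be,C}; column 3 has {He,Li,Be,B,N} → H.
Cell (r5,c7): row 5 has {He,Be,N}; column 7 has {H,Li,Be,B,N} → C.
Cell (r6,c5): row 6 has {H,He,Li,B,C}; column 5 has {H,Be,C} → N.
Cell (r7,c3): row 7 has {Be,B,N}; column 3 has {H,He,Li,Be,B,N} → C.
Cell (r7,c7): row 7 has {Be,B,C,N}; column 7 has {H,Li,Be,B,C,N} → He.
Cell (r2,c2): row 2 has {H,Li,Be,C}; column 2 has {He,B,C} → N.
Cell (r2,c4): row 2 has {H,Li,Be,C,N}; column 4 has {He,Be,C} → B.
Cell (r2,c5): row 2 has {H,Li,Be,B,C,N}; column 5 has {H,Be,C,N} → He.
Cell (r6,c2): row 6 has {H,He,Li,B,C,N}; column 2 has {He,B,C,N} → Be.
Cell (r7,c5): row 7 has {He,Be,B,C,N}; column 5 has {H,He,Be,C,N} → Li.
Cell (r1,c2): row 1 has {H,He,Be,B,C}; column 2 has {He,Be,B,C,N} → Li.
Cell (r1,c4): row 1 has {H,He,Li,Be,B,C}; column 4 has {He,Be,B,C} → N.
Cell (r5,c2): row 5 has {He,Be,C,N}; column 2 has {He,Li,Be,B,C,N} → H.
Cell (r5,c4): row 5 has {H,He,Be,C,N}; column 4 has {He,Be,B,C,N} → Li.
Cell (r5,c5): row 5 has {H,He,Li,Be,C,N}; column 5 has {H,He,Li,Be,C,N} → B.
Cell (r7,c4): row 7 has {He,Li,Be,B,C,N}; column 4 has {He,Li,Be,B,C,N} → H.

C Li He N H Be B / Li N H B He C Be / B C N He Be Li H / H He Li Be C B N / N H Be Li B He C / He Be B C N H Li / Be B C H Li N He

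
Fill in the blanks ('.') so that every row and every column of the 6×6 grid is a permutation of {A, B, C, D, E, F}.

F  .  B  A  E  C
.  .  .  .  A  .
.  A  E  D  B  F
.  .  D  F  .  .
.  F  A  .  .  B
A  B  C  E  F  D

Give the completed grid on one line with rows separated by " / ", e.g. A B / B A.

(r1,c2): row 1 has {A,B,C,E,F}; column 2 has {A,B,F}, so it must be D.
(r2,c3): row 2 has {A}; column 3 has {A,B,C,D,E}, so it must be F.
(r2,c6): row 2 has {A,F}; column 6 has {B,C,D,F}, so it must be E.
(r3,c1): row 3 has {A,B,D,E,F}; column 1 has {A,F}, so it must be C.
(r4,c5): row 4 has {D,F}; column 5 has {A,B,E,F}, so it must be C.
(r4,c6): row 4 has {C,D,F}; column 6 has {B,C,D,E,F}, so it must be A.
(r5,c4): row 5 has {A,B,F}; column 4 has {A,D,E,F}, so it must be C.
(r5,c5): row 5 has {A,B,C,F}; column 5 has {A,B,C,E,F}, so it must be D.
(r2,c2): row 2 has {A,E,F}; column 2 has {A,B,D,F}, so it must be C.
(r2,c4): row 2 has {A,C,E,F}; column 4 has {A,C,D,E,F}, so it must be B.
(r4,c2): row 4 has {A,C,D,F}; column 2 has {A,B,C,D,F}, so it must be E.
(r5,c1): row 5 has {A,B,C,D,F}; column 1 has {A,C,F}, so it must be E.
(r2,c1): row 2 has {A,B,C,E,F}; column 1 has {A,C,E,F}, so it must be D.
(r4,c1): row 4 has {A,C,D,E,F}; column 1 has {A,C,D,E,F}, so it must be B.

F D B A E C / D C F B A E / C A E D B F / B E D F C A / E F A C D B / A B C E F D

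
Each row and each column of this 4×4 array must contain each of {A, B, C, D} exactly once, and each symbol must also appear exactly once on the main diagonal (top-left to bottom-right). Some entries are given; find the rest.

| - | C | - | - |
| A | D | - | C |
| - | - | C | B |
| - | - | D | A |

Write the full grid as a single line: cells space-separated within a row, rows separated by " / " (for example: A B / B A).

B C A D / A D B C / D A C B / C B D A

(r1,c1) = B
(r1,c3) = A
(r1,c4) = D
(r2,c3) = B
(r3,c1) = D
(r3,c2) = A
(r4,c1) = C
(r4,c2) = B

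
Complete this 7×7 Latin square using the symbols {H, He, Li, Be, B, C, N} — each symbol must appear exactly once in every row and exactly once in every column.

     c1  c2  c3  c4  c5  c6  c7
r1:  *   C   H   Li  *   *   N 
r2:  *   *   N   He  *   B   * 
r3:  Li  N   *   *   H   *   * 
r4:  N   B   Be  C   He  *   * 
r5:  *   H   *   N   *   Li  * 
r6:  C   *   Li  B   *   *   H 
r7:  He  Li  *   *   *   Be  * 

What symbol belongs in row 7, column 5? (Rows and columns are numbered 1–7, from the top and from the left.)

N

row 1 has {H,Li,C,N}; column 6 has {Li,Be,B} — only He is left for (r1,c6).
row 2 has {He,B,N}; column 2 has {H,Li,B,C,N} — only Be is left for (r2,c2).
row 3 has {H,Li,N}; column 4 has {He,Li,B,C,N} — only Be is left for (r3,c4).
row 3 has {H,Li,Be,N}; column 6 has {He,Li,Be,B} — only C is left for (r3,c6).
row 4 has {He,Be,B,C,N}; column 6 has {He,Li,Be,B,C} — only H is left for (r4,c6).
row 4 has {H,He,Be,B,C,N}; column 7 has {H,N} — only Li is left for (r4,c7).
row 6 has {H,Li,B,C}; column 2 has {H,Li,Be,B,C,N} — only He is left for (r6,c2).
row 6 has {H,He,Li,B,C}; column 6 has {H,He,Li,Be,B,C} — only N is left for (r6,c6).
row 7 has {He,Li,Be}; column 4 has {He,Li,Be,B,C,N} — only H is left for (r7,c4).
row 2 has {He,Be,B,N}; column 1 has {He,Li,C,N} — only H is left for (r2,c1).
row 2 has {H,He,Be,B,N}; column 7 has {H,Li,N} — only C is left for (r2,c7).
row 6 has {H,He,Li,B,C,N}; column 5 has {H,He} — only Be is left for (r6,c5).
row 7 has {H,He,Li,Be}; column 7 has {H,Li,C,N} — only B is left for (r7,c7).
row 1 has {H,He,Li,C,N}; column 5 has {H,He,Be} — only B is left for (r1,c5).
row 2 has {H,He,Be,B,C,N}; column 5 has {H,He,Be,B} — only Li is left for (r2,c5).
row 3 has {H,Li,Be,C,N}; column 7 has {H,Li,B,C,N} — only He is left for (r3,c7).
row 5 has {H,Li,N}; column 5 has {H,He,Li,Be,B} — only C is left for (r5,c5).
row 5 has {H,Li,C,N}; column 7 has {H,He,Li,B,C,N} — only Be is left for (r5,c7).
row 7 has {H,He,Li,Be,B}; column 3 has {H,Li,Be,N} — only C is left for (r7,c3).
row 7 has {H,He,Li,Be,B,C}; column 5 has {H,He,Li,Be,B,C} — only N is left for (r7,c5).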